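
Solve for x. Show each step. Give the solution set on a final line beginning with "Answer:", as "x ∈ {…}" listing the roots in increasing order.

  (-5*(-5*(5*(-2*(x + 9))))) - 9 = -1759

Step 1. [(-5*(-5*(5*(-2*(x + 9))))) - 9 = -1759] the outer -9 inverts by adding 9 ⇒ sub: -5*(-5*(5*(-2*(x + 9)))) = -1750.
Step 2. [-5*(-5*(5*(-2*(x + 9)))) = -1750] divide by the outer -5 ⇒ div: -5*(5*(-2*(x + 9))) = 350.
Step 3. [-5*(5*(-2*(x + 9))) = 350] leading coefficient -5: divide by -5 ⇒ div: 5*(-2*(x + 9)) = -70.
Step 4. [5*(-2*(x + 9)) = -70] LHS = 5·(…); ÷5 both sides ⇒ div: -2*(x + 9) = -14.
Step 5. [-2*(x + 9) = -14] -2·(inner) — divide through by -2. So div: x + 9 = 7.
Step 6. [x + 9 = 7] +9 is outermost — subtract 9 both sides, so sub: x = -2.

Answer: x ∈ {-2}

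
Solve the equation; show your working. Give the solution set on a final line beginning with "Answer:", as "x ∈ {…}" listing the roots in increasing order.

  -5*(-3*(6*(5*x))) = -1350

Step 1. [-5*(-3*(6*(5*x))) = -1350] LHS = -5·(…); ÷-5 both sides ⇒ div: -3*(6*(5*x)) = 270.
Step 2. [-3*(6*(5*x)) = 270] LHS = -3·(…); ÷-3 both sides. So div: 6*(5*x) = -90.
Step 3. [6*(5*x) = -90] LHS = 6·(…); ÷6 both sides ⇒ div: 5*x = -15.
Step 4. [5*x = -15] 5·(inner) — divide through by 5 ⇒ div: x = -3.

Answer: x ∈ {-3}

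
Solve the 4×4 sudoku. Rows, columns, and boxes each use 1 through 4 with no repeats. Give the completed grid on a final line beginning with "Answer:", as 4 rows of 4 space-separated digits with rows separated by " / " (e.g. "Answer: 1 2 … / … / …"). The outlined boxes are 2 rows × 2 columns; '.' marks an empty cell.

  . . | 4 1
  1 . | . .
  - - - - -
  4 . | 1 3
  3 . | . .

Step 1. [r3c2∈{2}] r3c2 is down to just 2 ⇒ r3c2=2.
Step 2. [r2c4∈{2}] r2c4 has the single candidate 2. So r2c4=2.
Step 3. [r1c2∈{3}] nothing but 3 survives at r1c2. So r1c2=3.
Step 4. [r1c1∈{2}] only 2 remains possible at r1c1. So r1c1=2.
Step 5. [r4c2∈{1}] r4c2 is down to just 1, so r4c2=1.
Step 6. [r2c2∈{4}] r2c2 has the single candidate 4 ⇒ r2c2=4.
Step 7. [r4c3∈{2}] r4c3's peers cover all but 2 ⇒ r4c3=2.
Step 8. [r4c4∈{4}] nothing but 4 survives at r4c4 ⇒ r4c4=4.
Step 9. [r2c3∈{3}] only 3 remains possible at r2c3 ⇒ r2c3=3.

Answer: 2 3 4 1 / 1 4 3 2 / 4 2 1 3 / 3 1 2 4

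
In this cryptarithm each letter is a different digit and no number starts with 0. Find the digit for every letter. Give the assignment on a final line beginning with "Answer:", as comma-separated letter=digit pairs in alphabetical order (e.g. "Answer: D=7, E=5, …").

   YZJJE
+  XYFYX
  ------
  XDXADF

Step 1. [col 1: E + X ≡ F (mod 10)] no forcing yet in column 1 (carry-in 0); E=5 is free and consistent — try it. So E=5.
Step 2. [col 1: E + X ≡ F (mod 10)] no forcing yet in column 1 (carry-in 0); X=1 is free and consistent — try it. So X=1.
Step 3. [col 1: E + X ≡ F (mod 10)] column 1 reads E+X+carry(0)=F with E=5, X=1; with digits 1,5 already taken and all letters distinct, the only value for F is 6 ⇒ F=6.
Step 4. [col 2: J + Y ≡ D (mod 10)] several values work for Y in column 2 (J + Y ≡ D (mod 10), carry-in 0); try Y=8, so Y=8.
Step 5. [col 2: J + Y ≡ D (mod 10)] several values work for D in column 2 (J + Y ≡ D (mod 10), carry-in 0); try D=0. So D=0.
Step 6. [col 2: J + Y ≡ D (mod 10)] column 2: given Y=8, D=0, carry-in 0, and digits 0,1,5,6,8 already taken and all letters distinct, J+Y≡D (mod 10) forces J=2 ⇒ J=2.
Step 7. [col 3: J + F ≡ A (mod 10)] in column 3 we have J+F≡A with carry-in 1; given J=2, F=6 and digits 0,1,2,5,6,8 already taken and all letters distinct, that pins A to 9 ⇒ A=9.
Step 8. [col 4: Z + Y ≡ X (mod 10)] column 4: given Y=8, X=1, carry-in 0, and digits 0,1,2,5,6,8,9 already taken and all letters distinct, Z+Y≡X (mod 10) forces Z=3 ⇒ Z=3.

Answer: A=9, D=0, E=5, F=6, J=2, X=1, Y=8, Z=3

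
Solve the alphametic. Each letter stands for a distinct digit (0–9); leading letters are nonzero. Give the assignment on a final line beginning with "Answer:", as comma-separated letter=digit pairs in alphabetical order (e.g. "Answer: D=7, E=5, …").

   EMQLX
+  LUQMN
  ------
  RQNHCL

Step 1. [R] R is the leading digit of a 6-digit sum of two 5-digit numbers; the final carry is exactly 1. So R=1.
Step 2. [col 1: X + N ≡ L (mod 10)] X=9 is one option consistent with column 1 (X + N ≡ L (mod 10), carry-in 0) — take it, so X=9.
Step 3. [col 1: X + N ≡ L (mod 10)] N=6 is one option consistent with column 1 (X + N ≡ L (mod 10), carry-in 0) — take it ⇒ N=6.
Step 4. [col 1: X + N ≡ L (mod 10)] column 1 reads X+N+carry(0)=L with X=9, N=6; with digits 1,6,9 already taken and all letters distinct, the only value for L is 5, so L=5.
Step 5. [col 2: L + M ≡ C (mod 10)] several values work for C in column 2 (L + M ≡ C (mod 10), carry-in 1); try C=0. So C=0.
Step 6. [col 2: L + M ≡ C (mod 10)] column 2 reads L+M+carry(1)=C with L=5, C=0; with digits 0,1,5,6,9 already taken and all letters distinct, the only value for M is 4 ⇒ M=4.
Step 7. [col 3: Q + Q ≡ H (mod 10)] column 3 reads Q+Q+carry(1)=H with nothing yet; with digits 0,1,4,5,6,9 already taken and all letters distinct, the only value for H is 7, so H=7.
Step 8. [col 3: Q + Q ≡ H (mod 10)] Q=3 is one option consistent with column 3 (Q + Q ≡ H (mod 10), carry-in 1) — take it. So Q=3.
Step 9. [col 4: M + U ≡ N (mod 10)] in column 4 we have M+U≡N with carry-in 0; given M=4, N=6 and digits 0,1,3,4,5,6,7,9 already taken and all letters distinct, that pins U to 2. So U=2.
Step 10. [col 5: E + L ≡ Q (mod 10)] from column 5 (L=5, Q=3, carry-in 0, digits 0,1,2,3,4,5,6,7,9 already taken and all letters distinct): E must equal 8, so E=8.

Answer: C=0, E=8, H=7, L=5, M=4, N=6, Q=3, R=1, U=2, X=9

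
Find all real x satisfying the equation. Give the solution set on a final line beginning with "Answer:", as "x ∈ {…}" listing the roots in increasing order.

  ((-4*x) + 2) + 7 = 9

Step 1. [((-4*x) + 2) + 7 = 9] +7 is outermost — subtract 7 both sides ⇒ sub: (-4*x) + 2 = 2.
Step 2. [(-4*x) + 2 = 2] the outer +2 inverts by subtracting 2 ⇒ sub: -4*x = 0.
Step 3. [-4*x = 0] -4 out front; divide by -4 ⇒ div: x = 0.

Answer: x ∈ {0}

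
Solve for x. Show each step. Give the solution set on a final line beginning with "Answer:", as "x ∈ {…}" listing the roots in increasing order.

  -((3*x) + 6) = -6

Step 1. [-((3*x) + 6) = -6] flip signs both sides ⇒ neg: (3*x) + 6 = 6.
Step 2. [(3*x) + 6 = 6] 3 divides every term; factor it out, so factor: x + 2 = 2.
Step 3. [x + 2 = 2] +2 is outermost — subtract 2 both sides, so sub: x = 0.

Answer: x ∈ {0}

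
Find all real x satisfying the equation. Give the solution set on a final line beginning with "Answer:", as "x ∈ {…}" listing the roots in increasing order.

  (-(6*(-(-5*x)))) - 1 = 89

Step 1. [(-(6*(-(-5*x)))) - 1 = 89] add 1: x sits inside (… - 1) ⇒ sub: -(6*(-(-5*x))) = 90.
Step 2. [-(6*(-(-5*x))) = 90] flip signs both sides. So neg: 6*(-(-5*x)) = -90.
Step 3. [6*(-(-5*x)) = -90] 6·(inner) — divide through by 6, so div: -(-5*x) = -15.
Step 4. [-(-5*x) = -15] flip signs both sides ⇒ neg: -5*x = 15.
Step 5. [-5*x = 15] leading coefficient -5: divide by -5. So div: x = -3.

Answer: x ∈ {-3}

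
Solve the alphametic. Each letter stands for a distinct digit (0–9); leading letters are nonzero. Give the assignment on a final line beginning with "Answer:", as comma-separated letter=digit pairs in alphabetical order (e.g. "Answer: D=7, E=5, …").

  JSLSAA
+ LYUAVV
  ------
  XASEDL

Step 1. [col 1: A + V ≡ L (mod 10)] several values work for L in column 1 (A + V ≡ L (mod 10), carry-in 0); try L=1. So L=1.
Step 2. [col 1: A + V ≡ L (mod 10)] column 1 (A + V ≡ L (mod 10), carry-in 0) doesn't pin V yet; pick V=7 and continue, so V=7.
Step 3. [col 1: A + V ≡ L (mod 10)] in column 1 we have A+V≡L with carry-in 0; given V=7, L=1 and digits 1,7 already taken and all letters distinct, that pins A to 4, so A=4.
Step 4. [col 2: A + V ≡ D (mod 10)] from column 2 (A=4, V=7, carry-in 1, digits 1,4,7 already taken and all letters distinct): D must equal 2, so D=2.
Step 5. [col 3: S + A ≡ E (mod 10)] E=0 is one option consistent with column 3 (S + A ≡ E (mod 10), carry-in 1) — take it, so E=0.
Step 6. [col 3: S + A ≡ E (mod 10)] from column 3 (A=4, E=0, carry-in 1, digits 0,1,2,4,7 already taken and all letters distinct): S must equal 5. So S=5.
Step 7. [col 4: L + U ≡ S (mod 10)] in column 4 we have L+U≡S with carry-in 1; given L=1, S=5 and digits 0,1,2,4,5,7 already taken and all letters distinct, that pins U to 3, so U=3.
Step 8. [col 5: S + Y ≡ A (mod 10)] in column 5 we have S+Y≡A with carry-in 0; given S=5, A=4 and digits 0,1,2,3,4,5,7 already taken and all letters distinct, that pins Y to 9, so Y=9.
Step 9. [col 6: J + L ≡ X (mod 10)] from column 6 (L=1, carry-in 1, digits 0,1,2,3,4,5,7,9 already taken and all letters distinct): X must equal 8, so X=8.
Step 10. [col 6: J + L ≡ X (mod 10)] column 6 reads J+L+carry(1)=X with L=1, X=8; with digits 0,1,2,3,4,5,7,8,9 already taken and all letters distinct, the only value for J is 6 ⇒ J=6.

Answer: A=4, D=2, E=0, J=6, L=1, S=5, U=3, V=7, X=8, Y=9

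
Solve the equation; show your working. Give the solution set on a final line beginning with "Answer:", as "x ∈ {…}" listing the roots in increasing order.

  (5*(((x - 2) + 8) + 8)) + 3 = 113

Step 1. [(5*(((x - 2) + 8) + 8)) + 3 = 113] peel the +3: subtract 3 from each side, so sub: 5*(((x - 2) + 8) + 8) = 110.
Step 2. [5*(((x - 2) + 8) + 8) = 110] 5 out front; divide by 5, so div: ((x - 2) + 8) + 8 = 22.
Step 3. [((x - 2) + 8) + 8 = 22] subtract 8: x sits inside (… + 8). So sub: (x - 2) + 8 = 14.
Step 4. [(x - 2) + 8 = 14] +8 is outermost — subtract 8 both sides. So sub: x - 2 = 6.
Step 5. [x - 2 = 6] peel the -2: add 2 from each side. So sub: x = 8.

Answer: x ∈ {8}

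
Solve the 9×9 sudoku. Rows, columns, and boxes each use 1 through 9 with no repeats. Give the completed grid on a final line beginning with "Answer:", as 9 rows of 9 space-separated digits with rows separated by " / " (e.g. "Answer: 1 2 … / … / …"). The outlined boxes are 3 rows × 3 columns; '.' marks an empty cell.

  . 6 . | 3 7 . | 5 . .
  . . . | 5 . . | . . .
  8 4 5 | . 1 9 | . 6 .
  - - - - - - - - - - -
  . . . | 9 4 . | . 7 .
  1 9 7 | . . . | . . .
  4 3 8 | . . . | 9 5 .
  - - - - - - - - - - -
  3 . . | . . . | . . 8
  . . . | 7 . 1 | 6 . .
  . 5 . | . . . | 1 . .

Step 1. [r3c4∈{2}] nothing but 2 survives at r3c4. So r3c4=2.
Step 2. [r4c2∈{2}] r4c2 is down to just 2, so r4c2=2.
Step 3. [r2c3∈{1,2,3,9}] across col 3, 3 lands solely at r2c3, so r2c3=3.
Step 4. [r8c9∈{2,3,4,5,9}] r8c9 is the only open cell in col 9 admitting 5 ⇒ r8c9=5.
Step 5. [r4c3∈{6}] r4c3's peers cover all but 6 ⇒ r4c3=6.
Step 6. [r9c1∈{2,6,7,9}] 6 has one home in col 1: r9c1, so r9c1=6.
Step 7. [r9c9∈{2,3,4,7,9}] r9c9 is the only open cell in row 9 admitting 7 ⇒ r9c9=7.
Step 8. [r2c1∈{2,7,9}] in col 1, 7 fits only at r2c1 ⇒ r2c1=7.
Step 9. [r4c9∈{1,3}] r4c9 is the only open cell in row 4 admitting 1 ⇒ r4c9=1.
Step 10. [r2c2∈{1}] nothing but 1 survives at r2c2. So r2c2=1.
Step 11. [r1c8∈{1,2,4,8,9}] across row 1, 1 lands solely at r1c8. So r1c8=1.
Step 12. [r1c6∈{4,8}] across row 1, 8 lands solely at r1c6 ⇒ r1c6=8.
Step 13. [r1c9∈{2,4,9}] r1c9 is the only open cell in row 1 admitting 4, so r1c9=4.
Step 14. [r4c7∈{3,8}] r4c7 is the only open cell in row 4 admitting 8 ⇒ r4c7=8.
Step 15. [r2c7∈{2}] only 2 remains possible at r2c7, so r2c7=2.
Step 16. [r7c7∈{4}] r7c7's peers cover all but 4, so r7c7=4.
Step 17. [r5c7∈{3}] r5c7's peers cover all but 3 ⇒ r5c7=3.
Step 18. [r2c5∈{6}] r2c5's peers cover all but 6. So r2c5=6.
Step 19. [r6c5∈{2}] r6c5 is down to just 2. So r6c5=2.
Step 20. [r8c3∈{2,4,9}] in row 8, 4 fits only at r8c3. So r8c3=4.
Step 21. [r6c9∈{6}] only 6 remains possible at r6c9, so r6c9=6.
Step 22. [r7c4∈{6}] r7c4 has the single candidate 6. So r7c4=6.
Step 23. [r4c6∈{3,5}] 3 has one home in row 4: r4c6 ⇒ r4c6=3.
Step 24. [r7c3∈{1,2,9}] 1 has one home in row 7: r7c3, so r7c3=1.
Step 25. [r5c4∈{8}] r5c4 has the single candidate 8. So r5c4=8.
Step 26. [r9c5∈{3,8,9}] in row 9, 8 fits only at r9c5. So r9c5=8.
Step 27. [r9c8∈{2,3,9}] row 9 places 3 nowhere but r9c8 ⇒ r9c8=3.
Step 28. [r9c3∈{2,9}] 9 has one home in row 9: r9c3 ⇒ r9c3=9.
Step 29. [r5c5∈{5}] r5c5's peers cover all but 5, so r5c5=5.
Step 30. [r7c5∈{9}] r7c5 has the single candidate 9, so r7c5=9.
Step 31. [r7c8∈{2}] r7c8's peers cover all but 2, so r7c8=2.
Step 32. [r9c4∈{4}] r9c4 has the single candidate 4, so r9c4=4.
Step 33. [r2c8∈{8,9}] row 2 places 8 nowhere but r2c8 ⇒ r2c8=8.
Step 34. [r1c1∈{2,9}] across row 1, 9 lands solely at r1c1 ⇒ r1c1=9.
Step 35. [r3c7∈{7}] r3c7 has the single candidate 7. So r3c7=7.
Step 36. [r2c6∈{4}] only 4 remains possible at r2c6, so r2c6=4.
Step 37. [r8c5∈{3}] r8c5's peers cover all but 3. So r8c5=3.
Step 38. [r7c6∈{5}] nothing but 5 survives at r7c6 ⇒ r7c6=5.
Step 39. [r6c4∈{1}] r6c4 is down to just 1, so r6c4=1.
Step 40. [r8c2∈{8}] r8c2 is down to just 8 ⇒ r8c2=8.
Step 41. [r5c6∈{6}] r5c6's peers cover all but 6 ⇒ r5c6=6.
Step 42. [r1c3∈{2}] r1c3 is down to just 2. So r1c3=2.
Step 43. [r5c9∈{2}] nothing but 2 survives at r5c9 ⇒ r5c9=2.
Step 44. [r4c1∈{5}] nothing but 5 survives at r4c1, so r4c1=5.
Step 45. [r2c9∈{9}] nothing but 9 survives at r2c9, so r2c9=9.
Step 46. [r5c8∈{4}] r5c8's peers cover all but 4. So r5c8=4.
Step 47. [r8c1∈{2}] only 2 remains possible at r8c1, so r8c1=2.
Step 48. [r9c6∈{2}] r9c6 is down to just 2, so r9c6=2.
Step 49. [r3c9∈{3}] r3c9 has the single candidate 3 ⇒ r3c9=3.
Step 50. [r6c6∈{7}] r6c6 has the single candidate 7. So r6c6=7.
Step 51. [r8c8∈{9}] r8c8's peers cover all but 9, so r8c8=9.
Step 52. [r7c2∈{7}] r7c2 is down to just 7. So r7c2=7.

Answer: 9 6 2 3 7 8 5 1 4 / 7 1 3 5 6 4 2 8 9 / 8 4 5 2 1 9 7 6 3 / 5 2 6 9 4 3 8 7 1 / 1 9 7 8 5 6 3 4 2 / 4 3 8 1 2 7 9 5 6 / 3 7 1 6 9 5 4 2 8 / 2 8 4 7 3 1 6 9 5 / 6 5 9 4 8 2 1 3 7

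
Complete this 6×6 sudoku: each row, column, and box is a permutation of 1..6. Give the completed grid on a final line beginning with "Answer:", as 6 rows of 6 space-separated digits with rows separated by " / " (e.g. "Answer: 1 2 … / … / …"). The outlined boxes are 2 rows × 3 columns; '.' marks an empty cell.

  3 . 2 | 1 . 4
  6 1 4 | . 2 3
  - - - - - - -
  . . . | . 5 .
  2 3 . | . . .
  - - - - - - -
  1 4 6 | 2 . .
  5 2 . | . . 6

Step 1. [r6c5∈{1,3,4}] r6c5 is the only open cell in row 6 admitting 1 ⇒ r6c5=1.
Step 2. [r3c4∈{3,4,6}] r3c4 is the only open cell in row 3 admitting 3. So r3c4=3.
Step 3. [r4c4∈{4,6}] r4c4 is the only open cell in col 4 admitting 6, so r4c4=6.
Step 4. [r4c6∈{1}] only 1 remains possible at r4c6 ⇒ r4c6=1.
Step 5. [r5c6∈{5}] r5c6's peers cover all but 5. So r5c6=5.
Step 6. [r6c3∈{3}] r6c3 is down to just 3, so r6c3=3.
Step 7. [r6c4∈{4}] only 4 remains possible at r6c4, so r6c4=4.
Step 8. [r4c5∈{4}] nothing but 4 survives at r4c5 ⇒ r4c5=4.
Step 9. [r3c3∈{1}] only 1 remains possible at r3c3, so r3c3=1.
Step 10. [r3c6∈{2}] r3c6 is down to just 2. So r3c6=2.
Step 11. [r4c3∈{5}] only 5 remains possible at r4c3, so r4c3=5.
Step 12. [r1c5∈{6}] only 6 remains possible at r1c5. So r1c5=6.
Step 13. [r3c2∈{6}] r3c2 has the single candidate 6. So r3c2=6.
Step 14. [r3c1∈{4}] r3c1 is down to just 4. So r3c1=4.
Step 15. [r5c5∈{3}] r5c5 is down to just 3 ⇒ r5c5=3.
Step 16. [r2c4∈{5}] r2c4 has the single candidate 5. So r2c4=5.
Step 17. [r1c2∈{5}] r1c2's peers cover all but 5. So r1c2=5.

Answer: 3 5 2 1 6 4 / 6 1 4 5 2 3 / 4 6 1 3 5 2 / 2 3 5 6 4 1 / 1 4 6 2 3 5 / 5 2 3 4 1 6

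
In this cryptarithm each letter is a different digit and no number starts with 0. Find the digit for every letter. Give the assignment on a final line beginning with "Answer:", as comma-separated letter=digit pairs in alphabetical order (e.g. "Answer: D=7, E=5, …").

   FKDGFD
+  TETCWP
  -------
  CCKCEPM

Step 1. [col 1: D + P ≡ M (mod 10)] no forcing yet in column 1 (carry-in 0); M=0 is free and consistent — try it, so M=0.
Step 2. [C] C is the leading digit of a 7-digit sum of two 6-digit numbers; the final carry is exactly 1 ⇒ C=1.
Step 3. [col 1: D + P ≡ M (mod 10)] no forcing yet in column 1 (carry-in 0); D=4 is free and consistent — try it, so D=4.
Step 4. [col 1: D + P ≡ M (mod 10)] from column 1 (D=4, M=0, carry-in 0, digits 0,1,4 already taken and all letters distinct): P must equal 6, so P=6.
Step 5. [col 2: F + W ≡ P (mod 10)] column 2 (F + W ≡ P (mod 10), carry-in 1) doesn't pin F yet; pick F=3 and continue. So F=3.
Step 6. [col 2: F + W ≡ P (mod 10)] in column 2 we have F+W≡P with carry-in 1; given F=3, P=6 and digits 0,1,3,4,6 already taken and all letters distinct, that pins W to 2. So W=2.
Step 7. [col 3: G + C ≡ E (mod 10)] several values work for G in column 3 (G + C ≡ E (mod 10), carry-in 0); try G=8, so G=8.
Step 8. [col 3: G + C ≡ E (mod 10)] column 3: given G=8, C=1, carry-in 0, and digits 0,1,2,3,4,6,8 already taken and all letters distinct, G+C≡E (mod 10) forces E=9 ⇒ E=9.
Step 9. [col 4: D + T ≡ C (mod 10)] column 4 reads D+T+carry(0)=C with D=4, C=1; with digits 0,1,2,3,4,6,8,9 already taken and all letters distinct, the only value for T is 7, so T=7.
Step 10. [col 5: K + E ≡ K (mod 10)] column 5 reads K+E+carry(1)=K with E=9; with digits 0,1,2,3,4,6,7,8,9 already taken and all letters distinct, the only value for K is 5, so K=5.

Answer: C=1, D=4, E=9, F=3, G=8, K=5, M=0, P=6, T=7, W=2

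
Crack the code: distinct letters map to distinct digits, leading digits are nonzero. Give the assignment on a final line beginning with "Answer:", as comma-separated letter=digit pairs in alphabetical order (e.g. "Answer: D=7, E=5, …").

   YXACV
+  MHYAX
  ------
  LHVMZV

Step 1. [L] adding two 5-digit numbers gives at most 5+1 digits, and here it does — L is that final carry and must be 1. So L=1.
Step 2. [col 1: V + X ≡ V (mod 10)] column 1: given nothing yet, carry-in 0, and digits 1 already taken and all letters distinct, V+X≡V (mod 10) forces X=0 ⇒ X=0.
Step 3. [col 1: V + X ≡ V (mod 10)] several values work for V in column 1 (V + X ≡ V (mod 10), carry-in 0); try V=4 ⇒ V=4.
Step 4. [col 2: C + A ≡ Z (mod 10)] A=7 is one option consistent with column 2 (C + A ≡ Z (mod 10), carry-in 0) — take it. So A=7.
Step 5. [col 2: C + A ≡ Z (mod 10)] several values work for C in column 2 (C + A ≡ Z (mod 10), carry-in 0); try C=2, so C=2.
Step 6. [col 2: C + A ≡ Z (mod 10)] from column 2 (C=2, A=7, carry-in 0, digits 0,1,2,4,7 already taken and all letters distinct): Z must equal 9 ⇒ Z=9.
Step 7. [col 3: A + Y ≡ M (mod 10)] several values work for Y in column 3 (A + Y ≡ M (mod 10), carry-in 0); try Y=8 ⇒ Y=8.
Step 8. [col 3: A + Y ≡ M (mod 10)] from column 3 (A=7, Y=8, carry-in 0, digits 0,1,2,4,7,8,9 already taken and all letters distinct): M must equal 5, so M=5.
Step 9. [col 4: X + H ≡ V (mod 10)] column 4 reads X+H+carry(1)=V with X=0, V=4; with digits 0,1,2,4,5,7,8,9 already taken and all letters distinct, the only value for H is 3. So H=3.

Answer: A=7, C=2, H=3, L=1, M=5, V=4, X=0, Y=8, Z=9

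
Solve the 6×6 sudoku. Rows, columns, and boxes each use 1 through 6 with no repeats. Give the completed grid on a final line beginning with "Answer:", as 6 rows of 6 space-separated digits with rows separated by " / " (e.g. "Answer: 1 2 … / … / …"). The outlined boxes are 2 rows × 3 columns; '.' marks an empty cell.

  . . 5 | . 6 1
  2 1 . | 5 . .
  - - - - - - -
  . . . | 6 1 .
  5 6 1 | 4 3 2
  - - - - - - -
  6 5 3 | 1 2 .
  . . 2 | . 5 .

Step 1. [r6c2∈{4}] nothing but 4 survives at r6c2 ⇒ r6c2=4.
Step 2. [r1c1∈{3,4}] in row 1, 4 fits only at r1c1, so r1c1=4.
Step 3. [r2c6∈{3,4}] 3 has one home in row 2: r2c6. So r2c6=3.
Step 4. [r3c1∈{3}] nothing but 3 survives at r3c1 ⇒ r3c1=3.
Step 5. [r2c5∈{4}] only 4 remains possible at r2c5, so r2c5=4.
Step 6. [r6c4∈{3}] nothing but 3 survives at r6c4. So r6c4=3.
Step 7. [r6c1∈{1}] nothing but 1 survives at r6c1, so r6c1=1.
Step 8. [r1c4∈{2}] r1c4 has the single candidate 2. So r1c4=2.
Step 9. [r1c2∈{3}] r1c2 is down to just 3, so r1c2=3.
Step 10. [r5c6∈{4}] r5c6 has the single candidate 4. So r5c6=4.
Step 11. [r3c6∈{5}] r3c6 is down to just 5. So r3c6=5.
Step 12. [r2c3∈{6}] only 6 remains possible at r2c3 ⇒ r2c3=6.
Step 13. [r3c3∈{4}] r3c3's peers cover all but 4 ⇒ r3c3=4.
Step 14. [r6c6∈{6}] nothing but 6 survives at r6c6, so r6c6=6.
Step 15. [r3c2∈{2}] nothing but 2 survives at r3c2, so r3c2=2.

Answer: 4 3 5 2 6 1 / 2 1 6 5 4 3 / 3 2 4 6 1 5 / 5 6 1 4 3 2 / 6 5 3 1 2 4 / 1 4 2 3 5 6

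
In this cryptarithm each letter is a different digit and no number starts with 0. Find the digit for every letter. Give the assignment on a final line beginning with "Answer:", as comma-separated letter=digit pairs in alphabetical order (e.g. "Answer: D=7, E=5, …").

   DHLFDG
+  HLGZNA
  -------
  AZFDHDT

Step 1. [col 1: G + A ≡ T (mod 10)] several values work for A in column 1 (G + A ≡ T (mod 10), carry-in 0); try A=1, so A=1.
Step 2. [col 1: G + A ≡ T (mod 10)] column 1 (G + A ≡ T (mod 10), carry-in 0) doesn't pin T yet; pick T=9 and continue. So T=9.
Step 3. [col 1: G + A ≡ T (mod 10)] in column 1 we have G+A≡T with carry-in 0; given A=1, T=9 and digits 1,9 already taken and all letters distinct, that pins G to 8 ⇒ G=8.
Step 4. [col 2: D + N ≡ D (mod 10)] column 2 reads D+N+carry(0)=D with nothing yet; with digits 1,8,9 already taken and all letters distinct, the only value for N is 0 ⇒ N=0.
Step 5. [col 2: D + N ≡ D (mod 10)] several values work for D in column 2 (D + N ≡ D (mod 10), carry-in 0); try D=5. So D=5.
Step 6. [col 3: F + Z ≡ H (mod 10)] no forcing yet in column 3 (carry-in 0); F=4 is free and consistent — try it, so F=4.
Step 7. [col 3: F + Z ≡ H (mod 10)] no forcing yet in column 3 (carry-in 0); Z=2 is free and consistent — try it. So Z=2.
Step 8. [col 3: F + Z ≡ H (mod 10)] column 3: given F=4, Z=2, carry-in 0, and digits 0,1,2,4,5,8,9 already taken and all letters distinct, F+Z≡H (mod 10) forces H=6, so H=6.
Step 9. [col 4: L + G ≡ D (mod 10)] column 4: given G=8, D=5, carry-in 0, and digits 0,1,2,4,5,6,8,9 already taken and all letters distinct, L+G≡D (mod 10) forces L=7, so L=7.

Answer: A=1, D=5, F=4, G=8, H=6, L=7, N=0, T=9, Z=2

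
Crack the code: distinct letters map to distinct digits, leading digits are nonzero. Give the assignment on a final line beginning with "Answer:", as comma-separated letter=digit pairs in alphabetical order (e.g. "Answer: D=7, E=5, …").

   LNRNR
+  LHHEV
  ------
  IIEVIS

Step 1. [col 1: R + V ≡ S (mod 10)] V=2 is one option consistent with column 1 (R + V ≡ S (mod 10), carry-in 0) — take it ⇒ V=2.
Step 2. [col 1: R + V ≡ S (mod 10)] column 1 (R + V ≡ S (mod 10), carry-in 0) doesn't pin R yet; pick R=7 and continue. So R=7.
Step 3. [col 1: R + V ≡ S (mod 10)] column 1: given R=7, V=2, carry-in 0, and digits 2,7 already taken and all letters distinct, R+V≡S (mod 10) forces S=9. So S=9.
Step 4. [col 2: N + E ≡ I (mod 10)] several values work for E in column 2 (N + E ≡ I (mod 10), carry-in 0); try E=3 ⇒ E=3.
Step 5. [col 2: N + E ≡ I (mod 10)] several values work for N in column 2 (N + E ≡ I (mod 10), carry-in 0); try N=8. So N=8.
Step 6. [col 2: N + E ≡ I (mod 10)] from column 2 (N=8, E=3, carry-in 0, digits 2,3,7,8,9 already taken and all letters distinct): I must equal 1. So I=1.
Step 7. [col 3: R + H ≡ V (mod 10)] column 3 reads R+H+carry(1)=V with R=7, V=2; with digits 1,2,3,7,8,9 already taken and all letters distinct, the only value for H is 4, so H=4.
Step 8. [col 5: L + L ≡ I (mod 10)] several values work for L in column 5 (L + L ≡ I (mod 10), carry-in 1); try L=5. So L=5.

Answer: E=3, H=4, I=1, L=5, N=8, R=7, S=9, V=2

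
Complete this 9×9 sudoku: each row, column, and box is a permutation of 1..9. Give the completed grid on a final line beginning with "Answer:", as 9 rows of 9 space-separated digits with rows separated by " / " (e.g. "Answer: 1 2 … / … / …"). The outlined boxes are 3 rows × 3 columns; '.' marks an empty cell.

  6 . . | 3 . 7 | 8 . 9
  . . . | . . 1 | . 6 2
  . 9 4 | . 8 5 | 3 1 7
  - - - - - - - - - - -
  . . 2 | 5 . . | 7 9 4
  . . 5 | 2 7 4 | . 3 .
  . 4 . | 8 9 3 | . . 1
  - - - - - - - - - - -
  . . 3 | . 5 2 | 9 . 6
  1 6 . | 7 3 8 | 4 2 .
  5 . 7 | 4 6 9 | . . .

Step 1. [r7c2∈{8}] r7c2 is down to just 8 ⇒ r7c2=8.
Step 2. [r2c2∈{3,5,7}] across col 2, 7 lands solely at r2c2. So r2c2=7.
Step 3. [r1c2∈{1,2,5}] across col 2, 5 lands solely at r1c2, so r1c2=5.
Step 4. [r4c1∈{3,8}] r4c1 is the only open cell in row 4 admitting 8 ⇒ r4c1=8.
Step 5. [r6c7∈{2,5,6}] r6c7 is the only open cell in row 6 admitting 2 ⇒ r6c7=2.
Step 6. [r9c8∈{8}] nothing but 8 survives at r9c8, so r9c8=8.
Step 7. [r4c2∈{1,3}] r4c2 is the only open cell in row 4 admitting 3. So r4c2=3.
Step 8. [r1c5∈{2,4}] r1c5 is the only open cell in row 1 admitting 2, so r1c5=2.
Step 9. [r9c9∈{3}] only 3 remains possible at r9c9 ⇒ r9c9=3.
Step 10. [r7c1∈{4}] r7c1 is down to just 4, so r7c1=4.
Step 11. [r2c3∈{8}] r2c3 has the single candidate 8. So r2c3=8.
Step 12. [r5c7∈{6}] r5c7 has the single candidate 6. So r5c7=6.
Step 13. [r8c3∈{9}] r8c3 is down to just 9, so r8c3=9.
Step 14. [r1c8∈{4}] r1c8 has the single candidate 4, so r1c8=4.
Step 15. [r3c4∈{6}] nothing but 6 survives at r3c4. So r3c4=6.
Step 16. [r2c5∈{4}] r2c5's peers cover all but 4 ⇒ r2c5=4.
Step 17. [r9c7∈{1}] only 1 remains possible at r9c7 ⇒ r9c7=1.
Step 18. [r7c4∈{1}] r7c4 has the single candidate 1. So r7c4=1.
Step 19. [r8c9∈{5}] only 5 remains possible at r8c9 ⇒ r8c9=5.
Step 20. [r5c2∈{1}] r5c2 is down to just 1. So r5c2=1.
Step 21. [r2c7∈{5}] r2c7 has the single candidate 5. So r2c7=5.
Step 22. [r6c3∈{6}] only 6 remains possible at r6c3, so r6c3=6.
Step 23. [r9c2∈{2}] nothing but 2 survives at r9c2 ⇒ r9c2=2.
Step 24. [r7c8∈{7}] r7c8 has the single candidate 7 ⇒ r7c8=7.
Step 25. [r2c1∈{3}] r2c1 is down to just 3 ⇒ r2c1=3.
Step 26. [r1c3∈{1}] r1c3 has the single candidate 1, so r1c3=1.
Step 27. [r5c9∈{8}] r5c9 has the single candidate 8 ⇒ r5c9=8.
Step 28. [r5c1∈{9}] r5c1 has the single candidate 9 ⇒ r5c1=9.
Step 29. [r4c5∈{1}] r4c5 is down to just 1 ⇒ r4c5=1.
Step 30. [r6c8∈{5}] r6c8's peers cover all but 5. So r6c8=5.
Step 31. [r6c1∈{7}] nothing but 7 survives at r6c1, so r6c1=7.
Step 32. [r3c1∈{2}] r3c1 is down to just 2. So r3c1=2.
Step 33. [r4c6∈{6}] nothing but 6 survives at r4c6 ⇒ r4c6=6.
Step 34. [r2c4∈{9}] only 9 remains possible at r2c4, so r2c4=9.

Answer: 6 5 1 3 2 7 8 4 9 / 3 7 8 9 4 1 5 6 2 / 2 9 4 6 8 5 3 1 7 / 8 3 2 5 1 6 7 9 4 / 9 1 5 2 7 4 6 3 8 / 7 4 6 8 9 3 2 5 1 / 4 8 3 1 5 2 9 7 6 / 1 6 9 7 3 8 4 2 5 / 5 2 7 4 6 9 1 8 3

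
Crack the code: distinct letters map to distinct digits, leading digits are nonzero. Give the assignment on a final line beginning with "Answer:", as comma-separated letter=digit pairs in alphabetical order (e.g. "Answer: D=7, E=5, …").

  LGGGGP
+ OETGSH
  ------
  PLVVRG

Step 1. [col 1: P + H ≡ G (mod 10)] several values work for H in column 1 (P + H ≡ G (mod 10), carry-in 0); try H=4, so H=4.
Step 2. [col 1: P + H ≡ G (mod 10)] several values work for P in column 1 (P + H ≡ G (mod 10), carry-in 0); try P=8. So P=8.
Step 3. [col 1: P + H ≡ G (mod 10)] column 1: given P=8, H=4, carry-in 0, and digits 4,8 already taken and all letters distinct, P+H≡G (mod 10) forces G=2. So G=2.
Step 4. [col 2: G + S ≡ R (mod 10)] S=7 is one option consistent with column 2 (G + S ≡ R (mod 10), carry-in 1) — take it, so S=7.
Step 5. [col 2: G + S ≡ R (mod 10)] column 2: given G=2, S=7, carry-in 1, and digits 2,4,7,8 already taken and all letters distinct, G+S≡R (mod 10) forces R=0. So R=0.
Step 6. [col 3: G + G ≡ V (mod 10)] in column 3 we have G+G≡V with carry-in 1; given G=2 and digits 0,2,4,7,8 already taken and all letters distinct, that pins V to 5, so V=5.
Step 7. [col 4: G + T ≡ V (mod 10)] column 4 reads G+T+carry(0)=V with G=2, V=5; with digits 0,2,4,5,7,8 already taken and all letters distinct, the only value for T is 3. So T=3.
Step 8. [col 5: G + E ≡ L (mod 10)] in column 5 we have G+E≡L with carry-in 0; given G=2 and digits 0,2,3,4,5,7,8 already taken and all letters distinct, that pins E to 9 ⇒ E=9.
Step 9. [col 5: G + E ≡ L (mod 10)] from column 5 (G=2, E=9, carry-in 0, digits 0,2,3,4,5,7,8,9 already taken and all letters distinct): L must equal 1 ⇒ L=1.
Step 10. [col 6: L + O ≡ P (mod 10)] column 6: given L=1, P=8, carry-in 1, and digits 0,1,2,3,4,5,7,8,9 already taken and all letters distinct, L+O≡P (mod 10) forces O=6, so O=6.

Answer: E=9, G=2, H=4, L=1, O=6, P=8, R=0, S=7, T=3, V=5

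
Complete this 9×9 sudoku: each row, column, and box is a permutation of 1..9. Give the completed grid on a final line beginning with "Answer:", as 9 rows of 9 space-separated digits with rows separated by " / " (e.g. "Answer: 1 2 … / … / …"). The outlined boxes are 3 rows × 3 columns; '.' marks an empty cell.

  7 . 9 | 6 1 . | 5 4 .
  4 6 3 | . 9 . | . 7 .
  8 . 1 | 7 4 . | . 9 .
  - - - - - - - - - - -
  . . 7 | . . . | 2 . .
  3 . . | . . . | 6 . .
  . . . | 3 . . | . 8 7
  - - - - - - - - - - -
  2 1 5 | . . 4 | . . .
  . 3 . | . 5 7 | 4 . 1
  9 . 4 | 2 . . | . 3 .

Step 1. [r9c6∈{1,6,8}] across row 9, 1 lands solely at r9c6, so r9c6=1.
Step 2. [r4c9∈{3,4,5,9}] row 4 places 3 nowhere but r4c9. So r4c9=3.
Step 3. [r1c2∈{2}] r1c2 has the single candidate 2, so r1c2=2.
Step 4. [r1c9∈{8}] nothing but 8 survives at r1c9 ⇒ r1c9=8.
Step 5. [r5c9∈{4,5,9}] 4 has one home in col 9: r5c9 ⇒ r5c9=4.
Step 6. [r4c4∈{1,4,5,8,9}] in col 4, 4 fits only at r4c4 ⇒ r4c4=4.
Step 7. [r6c7∈{1,9}] box 6 places 9 nowhere but r6c7, so r6c7=9.
Step 8. [r5c4∈{1,5,8,9}] col 4 places 1 nowhere but r5c4. So r5c4=1.
Step 9. [r7c8∈{6}] r7c8's peers cover all but 6, so r7c8=6.
Step 10. [r3c2∈{5}] r3c2 has the single candidate 5, so r3c2=5.
Step 11. [r9c5∈{6,8}] in row 9, 6 fits only at r9c5. So r9c5=6.
Step 12. [r4c5∈{8}] nothing but 8 survives at r4c5, so r4c5=8.
Step 13. [r6c5∈{2}] nothing but 2 survives at r6c5. So r6c5=2.
Step 14. [r6c3∈{6}] only 6 remains possible at r6c3. So r6c3=6.
Step 15. [r6c6∈{5}] only 5 remains possible at r6c6 ⇒ r6c6=5.
Step 16. [r8c3∈{8}] r8c3's peers cover all but 8 ⇒ r8c3=8.
Step 17. [r7c4∈{8,9}] in box 8, 8 fits only at r7c4. So r7c4=8.
Step 18. [r4c2∈{9}] r4c2's peers cover all but 9, so r4c2=9.
Step 19. [r2c9∈{2}] r2c9's peers cover all but 2, so r2c9=2.
Step 20. [r4c1∈{1,5}] 5 has one home in col 1: r4c1, so r4c1=5.
Step 21. [r3c7∈{3}] r3c7's peers cover all but 3. So r3c7=3.
Step 22. [r7c7∈{7}] r7c7 has the single candidate 7. So r7c7=7.
Step 23. [r2c6∈{8}] r2c6 has the single candidate 8. So r2c6=8.
Step 24. [r5c3∈{2}] r5c3's peers cover all but 2, so r5c3=2.
Step 25. [r9c9∈{5}] r9c9 is down to just 5, so r9c9=5.
Step 26. [r6c1∈{1}] r6c1 is down to just 1 ⇒ r6c1=1.
Step 27. [r4c8∈{1}] nothing but 1 survives at r4c8 ⇒ r4c8=1.
Step 28. [r6c2∈{4}] r6c2's peers cover all but 4 ⇒ r6c2=4.
Step 29. [r3c9∈{6}] nothing but 6 survives at r3c9. So r3c9=6.
Step 30. [r5c5∈{7}] r5c5 has the single candidate 7. So r5c5=7.
Step 31. [r5c2∈{8}] nothing but 8 survives at r5c2. So r5c2=8.
Step 32. [r4c6∈{6}] r4c6's peers cover all but 6. So r4c6=6.
Step 33. [r2c4∈{5}] r2c4 has the single candidate 5. So r2c4=5.
Step 34. [r7c5∈{3}] nothing but 3 survives at r7c5, so r7c5=3.
Step 35. [r9c2∈{7}] r9c2 has the single candidate 7 ⇒ r9c2=7.
Step 36. [r1c6∈{3}] r1c6's peers cover all but 3 ⇒ r1c6=3.
Step 37. [r2c7∈{1}] only 1 remains possible at r2c7, so r2c7=1.
Step 38. [r8c4∈{9}] r8c4's peers cover all but 9. So r8c4=9.
Step 39. [r8c1∈{6}] r8c1 has the single candidate 6. So r8c1=6.
Step 40. [r5c6∈{9}] r5c6 has the single candidate 9 ⇒ r5c6=9.
Step 41. [r7c9∈{9}] r7c9 has the single candidate 9. So r7c9=9.
Step 42. [r3c6∈{2}] only 2 remains possible at r3c6. So r3c6=2.
Step 43. [r8c8∈{2}] r8c8's peers cover all but 2. So r8c8=2.
Step 44. [r9c7∈{8}] r9c7 has the single candidate 8, so r9c7=8.
Step 45. [r5c8∈{5}] r5c8 is down to just 5, so r5c8=5.

Answer: 7 2 9 6 1 3 5 4 8 / 4 6 3 5 9 8 1 7 2 / 8 5 1 7 4 2 3 9 6 / 5 9 7 4 8 6 2 1 3 / 3 8 2 1 7 9 6 5 4 / 1 4 6 3 2 5 9 8 7 / 2 1 5 8 3 4 7 6 9 / 6 3 8 9 5 7 4 2 1 / 9 7 4 2 6 1 8 3 5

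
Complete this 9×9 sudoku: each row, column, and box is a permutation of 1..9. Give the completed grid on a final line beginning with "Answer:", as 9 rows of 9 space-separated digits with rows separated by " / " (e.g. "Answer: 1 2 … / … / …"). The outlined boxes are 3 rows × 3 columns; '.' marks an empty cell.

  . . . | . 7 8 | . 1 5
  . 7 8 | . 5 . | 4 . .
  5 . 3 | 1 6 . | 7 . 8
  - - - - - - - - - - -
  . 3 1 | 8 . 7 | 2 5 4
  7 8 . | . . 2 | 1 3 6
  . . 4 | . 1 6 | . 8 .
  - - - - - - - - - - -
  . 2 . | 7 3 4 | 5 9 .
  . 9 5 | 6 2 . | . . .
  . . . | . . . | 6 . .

Step 1. [r9c2∈{1,4}] in col 2, 1 fits only at r9c2, so r9c2=1.
Step 2. [r1c4∈{2,3,4,9}] r1c4 is the only open cell in box 2 admitting 4. So r1c4=4.
Step 3. [r5c3∈{9}] nothing but 9 survives at r5c3, so r5c3=9.
Step 4. [r2c4∈{2,3,9}] 2 has one home in col 4: r2c4, so r2c4=2.
Step 5. [r1c7∈{3,9}] row 1 places 3 nowhere but r1c7, so r1c7=3.
Step 6. [r1c1∈{2,6,9}] row 1 places 9 nowhere but r1c1, so r1c1=9.
Step 7. [r9c9∈{2,3,7}] across col 9, 2 lands solely at r9c9. So r9c9=2.
Step 8. [r9c1∈{3,4,8}] r9c1 is the only open cell in row 9 admitting 3, so r9c1=3.
Step 9. [r6c4∈{3,5,9}] 3 has one home in row 6: r6c4. So r6c4=3.
Step 10. [r9c4∈{5,9}] in col 4, 9 fits only at r9c4, so r9c4=9.
Step 11. [r1c2∈{6}] r1c2's peers cover all but 6 ⇒ r1c2=6.
Step 12. [r6c9∈{7,9}] across row 6, 7 lands solely at r6c9, so r6c9=7.
Step 13. [r8c8∈{4,7}] row 8 places 7 nowhere but r8c8 ⇒ r8c8=7.
Step 14. [r7c1∈{6,8}] in row 7, 8 fits only at r7c1 ⇒ r7c1=8.
Step 15. [r3c6∈{9}] nothing but 9 survives at r3c6, so r3c6=9.
Step 16. [r7c9∈{1}] nothing but 1 survives at r7c9, so r7c9=1.
Step 17. [r9c5∈{8}] only 8 remains possible at r9c5. So r9c5=8.
Step 18. [r9c6∈{5}] nothing but 5 survives at r9c6 ⇒ r9c6=5.
Step 19. [r5c5∈{4}] only 4 remains possible at r5c5 ⇒ r5c5=4.
Step 20. [r2c1∈{1}] only 1 remains possible at r2c1 ⇒ r2c1=1.
Step 21. [r6c7∈{9}] r6c7 is down to just 9. So r6c7=9.
Step 22. [r3c2∈{4}] only 4 remains possible at r3c2 ⇒ r3c2=4.
Step 23. [r1c3∈{2}] r1c3 has the single candidate 2, so r1c3=2.
Step 24. [r6c1∈{2}] r6c1's peers cover all but 2 ⇒ r6c1=2.
Step 25. [r4c5∈{9}] only 9 remains possible at r4c5 ⇒ r4c5=9.
Step 26. [r5c4∈{5}] r5c4's peers cover all but 5 ⇒ r5c4=5.
Step 27. [r9c8∈{4}] only 4 remains possible at r9c8 ⇒ r9c8=4.
Step 28. [r2c8∈{6}] only 6 remains possible at r2c8, so r2c8=6.
Step 29. [r4c1∈{6}] r4c1's peers cover all but 6, so r4c1=6.
Step 30. [r6c2∈{5}] r6c2's peers cover all but 5 ⇒ r6c2=5.
Step 31. [r9c3∈{7}] r9c3 is down to just 7 ⇒ r9c3=7.
Step 32. [r8c9∈{3}] only 3 remains possible at r8c9, so r8c9=3.
Step 33. [r3c8∈{2}] r3c8's peers cover all but 2. So r3c8=2.
Step 34. [r2c9∈{9}] r2c9 is down to just 9, so r2c9=9.
Step 35. [r8c6∈{1}] only 1 remains possible at r8c6, so r8c6=1.
Step 36. [r2c6∈{3}] only 3 remains possible at r2c6 ⇒ r2c6=3.
Step 37. [r7c3∈{6}] r7c3 is down to just 6. So r7c3=6.
Step 38. [r8c7∈{8}] r8c7 has the single candidate 8. So r8c7=8.
Step 39. [r8c1∈{4}] nothing but 4 survives at r8c1. So r8c1=4.

Answer: 9 6 2 4 7 8 3 1 5 / 1 7 8 2 5 3 4 6 9 / 5 4 3 1 6 9 7 2 8 / 6 3 1 8 9 7 2 5 4 / 7 8 9 5 4 2 1 3 6 / 2 5 4 3 1 6 9 8 7 / 8 2 6 7 3 4 5 9 1 / 4 9 5 6 2 1 8 7 3 / 3 1 7 9 8 5 6 4 2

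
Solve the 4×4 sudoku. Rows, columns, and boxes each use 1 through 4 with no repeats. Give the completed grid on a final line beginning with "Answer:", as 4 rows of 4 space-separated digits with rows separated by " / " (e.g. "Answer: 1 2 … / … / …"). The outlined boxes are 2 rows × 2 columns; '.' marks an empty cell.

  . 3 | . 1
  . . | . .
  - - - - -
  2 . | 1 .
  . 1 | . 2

Step 1. [r1c1∈{4}] only 4 remains possible at r1c1 ⇒ r1c1=4.
Step 2. [r3c4∈{3,4}] row 3 places 3 nowhere but r3c4 ⇒ r3c4=3.
Step 3. [r2c3∈{2,3,4}] in row 2, 3 fits only at r2c3. So r2c3=3.
Step 4. [r4c3∈{4}] nothing but 4 survives at r4c3, so r4c3=4.
Step 5. [r2c1∈{1}] r2c1 has the single candidate 1. So r2c1=1.
Step 6. [r4c1∈{3}] r4c1 is down to just 3 ⇒ r4c1=3.
Step 7. [r2c4∈{4}] nothing but 4 survives at r2c4. So r2c4=4.
Step 8. [r1c3∈{2}] only 2 remains possible at r1c3, so r1c3=2.
Step 9. [r3c2∈{4}] only 4 remains possible at r3c2. So r3c2=4.
Step 10. [r2c2∈{2}] nothing but 2 survives at r2c2. So r2c2=2.

Answer: 4 3 2 1 / 1 2 3 4 / 2 4 1 3 / 3 1 4 2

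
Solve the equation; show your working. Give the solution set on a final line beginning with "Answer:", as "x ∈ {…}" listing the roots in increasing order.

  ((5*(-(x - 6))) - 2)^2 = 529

Step 1. [((5*(-(x - 6))) - 2)^2 = 529] 529 ≥ 0, LHS is (·)² — take ±√ ⇒ sqrt: (5*(-(x - 6))) - 2 = 23 or -23.
Step 2. [(5*(-(x - 6))) - 2 = 23 or -23] the outer -2 inverts by adding 2. So sub: 5*(-(x - 6)) = 25 or -21.
Step 3. [5*(-(x - 6)) = 25 or -21] divide by the outer 5. So div: -(x - 6) = 5 or -21/5.
Step 4. [-(x - 6) = 5 or -21/5] leading − — multiply by −1, so neg: x - 6 = -5 or 21/5.
Step 5. [x - 6 = -5 or 21/5] peel the -6: add 6 from each side. So sub: x = 1 or 51/5.

Answer: x ∈ {1, 51/5}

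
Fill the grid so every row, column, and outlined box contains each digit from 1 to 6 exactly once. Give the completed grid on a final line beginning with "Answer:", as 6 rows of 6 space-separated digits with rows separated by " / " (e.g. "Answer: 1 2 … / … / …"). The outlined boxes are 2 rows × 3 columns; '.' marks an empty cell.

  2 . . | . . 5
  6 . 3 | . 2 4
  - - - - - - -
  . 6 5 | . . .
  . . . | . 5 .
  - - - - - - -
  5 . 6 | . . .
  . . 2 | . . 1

Step 1. [r4c2∈{1,2,3,4}] across col 2, 2 lands solely at r4c2 ⇒ r4c2=2.
Step 2. [r2c4∈{1}] r2c4 has the single candidate 1 ⇒ r2c4=1.
Step 3. [r6c4∈{3,4,5,6}] 5 has one home in row 6: r6c4 ⇒ r6c4=5.
Step 4. [r5c2∈{1,3,4}] r5c2 is the only open cell in row 5 admitting 1. So r5c2=1.
Step 5. [r6c5∈{3,4,6}] row 6 places 6 nowhere but r6c5 ⇒ r6c5=6.
Step 6. [r1c5∈{3}] only 3 remains possible at r1c5 ⇒ r1c5=3.
Step 7. [r1c2∈{4}] r1c2 is down to just 4. So r1c2=4.
Step 8. [r4c3∈{1,4}] 4 has one home in col 3: r4c3 ⇒ r4c3=4.
Step 9. [r4c6∈{3,6}] 6 has one home in col 6: r4c6. So r4c6=6.
Step 10. [r4c4∈{3}] r4c4 is down to just 3, so r4c4=3.
Step 11. [r3c6∈{2}] r3c6 has the single candidate 2 ⇒ r3c6=2.
Step 12. [r3c1∈{1,3}] r3c1 is the only open cell in row 3 admitting 3. So r3c1=3.
Step 13. [r3c4∈{4}] r3c4 has the single candidate 4. So r3c4=4.
Step 14. [r6c1∈{4}] r6c1 is down to just 4 ⇒ r6c1=4.
Step 15. [r6c2∈{3}] only 3 remains possible at r6c2 ⇒ r6c2=3.
Step 16. [r1c3∈{1}] r1c3 has the single candidate 1 ⇒ r1c3=1.
Step 17. [r4c1∈{1}] r4c1's peers cover all but 1. So r4c1=1.
Step 18. [r5c5∈{4}] r5c5 is down to just 4, so r5c5=4.
Step 19. [r1c4∈{6}] r1c4 has the single candidate 6, so r1c4=6.
Step 20. [r5c6∈{3}] nothing but 3 survives at r5c6, so r5c6=3.
Step 21. [r5c4∈{2}] r5c4 has the single candidate 2, so r5c4=2.
Step 22. [r2c2∈{5}] r2c2 has the single candidate 5, so r2c2=5.
Step 23. [r3c5∈{1}] nothing but 1 survives at r3c5. So r3c5=1.

Answer: 2 4 1 6 3 5 / 6 5 3 1 2 4 / 3 6 5 4 1 2 / 1 2 4 3 5 6 / 5 1 6 2 4 3 / 4 3 2 5 6 1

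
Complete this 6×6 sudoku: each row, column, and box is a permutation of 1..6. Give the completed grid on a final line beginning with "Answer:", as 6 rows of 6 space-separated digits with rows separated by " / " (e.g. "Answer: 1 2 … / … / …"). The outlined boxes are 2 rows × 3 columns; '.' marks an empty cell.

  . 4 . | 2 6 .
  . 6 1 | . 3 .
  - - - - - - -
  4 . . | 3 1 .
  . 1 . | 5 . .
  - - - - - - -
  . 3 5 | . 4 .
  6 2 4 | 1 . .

Step 1. [r4c5∈{2}] r4c5 has the single candidate 2 ⇒ r4c5=2.
Step 2. [r3c6∈{6}] r3c6 has the single candidate 6, so r3c6=6.
Step 3. [r1c3∈{3}] r1c3's peers cover all but 3. So r1c3=3.
Step 4. [r1c1∈{5}] nothing but 5 survives at r1c1, so r1c1=5.
Step 5. [r2c6∈{4,5}] r2c6 is the only open cell in row 2 admitting 5, so r2c6=5.
Step 6. [r5c6∈{2}] r5c6 is down to just 2 ⇒ r5c6=2.
Step 7. [r2c1∈{2}] r2c1's peers cover all but 2. So r2c1=2.
Step 8. [r5c1∈{1}] nothing but 1 survives at r5c1 ⇒ r5c1=1.
Step 9. [r6c5∈{5}] r6c5 has the single candidate 5, so r6c5=5.
Step 10. [r4c6∈{4}] r4c6 has the single candidate 4 ⇒ r4c6=4.
Step 11. [r4c1∈{3}] r4c1's peers cover all but 3. So r4c1=3.
Step 12. [r1c6∈{1}] nothing but 1 survives at r1c6, so r1c6=1.
Step 13. [r5c4∈{6}] nothing but 6 survives at r5c4. So r5c4=6.
Step 14. [r3c2∈{5}] r3c2's peers cover all but 5, so r3c2=5.
Step 15. [r4c3∈{6}] r4c3 has the single candidate 6. So r4c3=6.
Step 16. [r6c6∈{3}] r6c6 has the single candidate 3, so r6c6=3.
Step 17. [r3c3∈{2}] r3c3 has the single candidate 2, so r3c3=2.
Step 18. [r2c4∈{4}] nothing but 4 survives at r2c4 ⇒ r2c4=4.

Answer: 5 4 3 2 6 1 / 2 6 1 4 3 5 / 4 5 2 3 1 6 / 3 1 6 5 2 4 / 1 3 5 6 4 2 / 6 2 4 1 5 3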